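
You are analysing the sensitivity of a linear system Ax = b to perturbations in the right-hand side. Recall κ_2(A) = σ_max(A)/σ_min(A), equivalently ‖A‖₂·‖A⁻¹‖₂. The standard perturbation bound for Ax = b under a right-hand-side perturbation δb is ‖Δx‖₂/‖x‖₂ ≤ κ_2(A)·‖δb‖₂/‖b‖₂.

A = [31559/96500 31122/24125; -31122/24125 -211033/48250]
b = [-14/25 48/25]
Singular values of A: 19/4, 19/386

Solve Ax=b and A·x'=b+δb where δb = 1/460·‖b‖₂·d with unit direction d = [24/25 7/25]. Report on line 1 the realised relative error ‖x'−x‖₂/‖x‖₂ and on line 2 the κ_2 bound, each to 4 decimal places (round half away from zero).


σ_max = 19/4, σ_min = 19/386
κ = σ_max/σ_min = (19/4)/(19/386) = 96.5000
worst-case relative error ≤ 96.5000 × 1/460 = 0.2098
solve Ax = b  →  x = [-0.1179 -0.4042]
‖b‖ = 2.0000, ‖x‖ = 0.4211
re-solving with b+δb shifts x by Δx of norm 0.0883
realised ‖Δx‖/‖x‖ = 0.2098
so the bound is sharp here: realised error equals the bound

0.2098
0.2098


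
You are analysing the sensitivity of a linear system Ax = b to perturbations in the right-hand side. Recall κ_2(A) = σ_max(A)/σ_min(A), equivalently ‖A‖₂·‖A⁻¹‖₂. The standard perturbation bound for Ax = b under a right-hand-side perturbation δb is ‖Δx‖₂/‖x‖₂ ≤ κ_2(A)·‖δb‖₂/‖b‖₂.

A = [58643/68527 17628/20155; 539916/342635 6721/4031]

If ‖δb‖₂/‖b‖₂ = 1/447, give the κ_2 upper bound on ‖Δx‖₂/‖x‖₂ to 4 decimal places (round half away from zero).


form AᵀA = [1306174129/406224025 54853344/16248961; 54853344/16248961 1440042409/406224025] with trace 3265418/483025 and determinant 28561/12075625
char-poly roots: 169/25 and 169/483025
κ_2(A) = √(λ_max/λ_min) = √((169/25) / (169/483025)) = 139.0000
perturbation bound = 139.0000·1/447 = 0.3110

0.3110


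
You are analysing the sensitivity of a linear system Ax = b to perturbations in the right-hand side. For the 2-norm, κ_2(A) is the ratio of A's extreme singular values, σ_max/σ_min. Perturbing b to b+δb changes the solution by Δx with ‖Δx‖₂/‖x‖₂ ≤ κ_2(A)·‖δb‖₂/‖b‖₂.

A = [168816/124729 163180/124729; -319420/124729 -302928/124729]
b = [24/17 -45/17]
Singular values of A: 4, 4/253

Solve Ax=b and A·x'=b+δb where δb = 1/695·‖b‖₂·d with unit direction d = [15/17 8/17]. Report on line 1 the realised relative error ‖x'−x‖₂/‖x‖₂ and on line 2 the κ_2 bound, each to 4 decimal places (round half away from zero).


σ_max = 4, σ_min = 4/253
condition number: 4 ÷ (4/253) = 253.0000
bound on ‖Δx‖/‖x‖: κ·ε = 253.0000·1/695 = 0.3640
solve Ax = b  →  x = [0.5431 0.5172]
‖b‖₂ = 3.0000 and ‖x‖₂ = 0.7500
δb = ε·‖b‖·d = [0.0038 0.0020]; solving A·Δx = δb gives ‖Δx‖ = 0.2730
realised ‖Δx‖/‖x‖ = 0.3640
so the bound is sharp here: realised error equals the bound

0.3640
0.3640


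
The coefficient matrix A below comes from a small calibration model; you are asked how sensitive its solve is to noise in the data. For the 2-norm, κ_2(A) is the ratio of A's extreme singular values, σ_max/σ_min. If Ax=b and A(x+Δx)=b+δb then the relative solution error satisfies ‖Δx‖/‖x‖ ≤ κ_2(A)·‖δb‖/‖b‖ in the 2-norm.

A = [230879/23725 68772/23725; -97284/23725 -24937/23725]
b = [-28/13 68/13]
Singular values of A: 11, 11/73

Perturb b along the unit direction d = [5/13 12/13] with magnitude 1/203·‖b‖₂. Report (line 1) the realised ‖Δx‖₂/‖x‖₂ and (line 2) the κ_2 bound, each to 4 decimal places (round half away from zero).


largest singular value 11, smallest 11/73
κ = σ_max/σ_min = 11/(11/73) = 73.0000
κ_2(A)·‖δb‖/‖b‖ = 0.3596
solve Ax = b  →  x = [-7.7818 25.3818]
2-norm of b is 5.6569; of x, 26.5479
re-solving with b+δb shifts x by Δx of norm 0.1849
relative error = 0.0070
realised/bound (from unrounded values) ≈ 0.0194

0.0070
0.3596


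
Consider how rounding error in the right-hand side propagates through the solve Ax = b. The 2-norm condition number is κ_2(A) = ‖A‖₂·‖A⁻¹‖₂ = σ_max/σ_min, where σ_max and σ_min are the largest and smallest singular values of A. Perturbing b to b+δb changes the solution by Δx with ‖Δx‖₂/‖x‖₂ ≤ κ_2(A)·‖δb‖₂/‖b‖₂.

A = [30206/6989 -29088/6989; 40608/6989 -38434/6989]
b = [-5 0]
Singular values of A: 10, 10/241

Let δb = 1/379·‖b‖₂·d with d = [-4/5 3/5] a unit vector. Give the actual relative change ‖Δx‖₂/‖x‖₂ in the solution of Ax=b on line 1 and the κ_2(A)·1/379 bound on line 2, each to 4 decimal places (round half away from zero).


0.0033
0.6359

from the listed singular values, σ₁ = 10, σ_n = 10/241
κ_2(A) = 10 / (10/241) = 241.0000
worst-case relative error ≤ 241.0000 × 1/379 = 0.6359
solve Ax = b  →  x = [66.2655 70.0138]
‖b‖₂ = 5.0000 and ‖x‖₂ = 96.4005
with δb = [-0.0106 0.0079], A·Δx = δb → ‖Δx‖ = 0.3179
dividing the unrounded norms, ‖Δx‖/‖x‖ = 0.0033
so the bound overstates the realised error by a factor of ≈ 192.8009 (computed from the unrounded values)


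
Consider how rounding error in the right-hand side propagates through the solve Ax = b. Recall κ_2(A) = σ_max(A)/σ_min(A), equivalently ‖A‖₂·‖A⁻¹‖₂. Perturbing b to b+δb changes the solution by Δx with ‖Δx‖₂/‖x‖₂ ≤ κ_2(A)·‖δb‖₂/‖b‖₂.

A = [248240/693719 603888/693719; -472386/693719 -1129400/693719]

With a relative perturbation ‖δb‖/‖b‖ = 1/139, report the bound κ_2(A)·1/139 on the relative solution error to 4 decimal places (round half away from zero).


form AᵀA = [985368964/1665211249 2364781680/1665211249; 2364781680/1665211249 5675519296/1665211249] with trace 39413540/9853321 and determinant 1024/9853321
char-poly roots: 4 and 256/9853321
σ_max=√4=2, σ_min=√(256/9853321)=(16/3139) → κ = 392.3750
κ_2(A)·‖δb‖/‖b‖ = 2.8228

2.8228


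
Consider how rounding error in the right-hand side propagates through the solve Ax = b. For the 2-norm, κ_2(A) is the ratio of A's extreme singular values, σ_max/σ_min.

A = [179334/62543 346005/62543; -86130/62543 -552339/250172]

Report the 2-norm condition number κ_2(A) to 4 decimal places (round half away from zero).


35.3750

form AᵀA = [234195624/23145721 875073375/46291442; 875073375/46291442 13139584209/370331536] with trace 58431537/1281424 and determinant 531441/320356
solving λ² − 58431537/1281424·λ + 531441/320356 = 0 gives λ = 729/16, 2916/80089
κ_2(A) = √(λ_max/λ_min) = √((729/16) / (2916/80089)) = 35.3750


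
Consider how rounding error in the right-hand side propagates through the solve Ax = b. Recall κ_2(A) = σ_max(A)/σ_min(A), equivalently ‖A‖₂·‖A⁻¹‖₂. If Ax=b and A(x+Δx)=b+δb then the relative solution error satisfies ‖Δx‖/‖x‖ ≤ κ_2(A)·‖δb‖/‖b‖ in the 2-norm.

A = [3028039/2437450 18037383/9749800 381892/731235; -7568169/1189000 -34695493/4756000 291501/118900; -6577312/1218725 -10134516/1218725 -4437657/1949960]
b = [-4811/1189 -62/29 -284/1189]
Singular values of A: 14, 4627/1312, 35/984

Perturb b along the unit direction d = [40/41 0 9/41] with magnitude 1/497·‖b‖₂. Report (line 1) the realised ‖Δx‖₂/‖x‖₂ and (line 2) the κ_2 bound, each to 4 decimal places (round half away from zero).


0.0023
0.7920

σ_max = 14, σ_min = 35/984
κ = σ_max/σ_min = 14/(35/984) = 393.6000
bound on ‖Δx‖/‖x‖: κ·ε = 393.6000·1/497 = 0.7920
solve Ax = b  →  x = [-86.1972 64.7372 -32.0324]
‖b‖₂ = 4.5826 and ‖x‖₂ = 112.4586
Δx = A⁻¹·δb where δb = 1/497·4.5826·d; ‖Δx‖ = 0.2592
relative error = 0.0023
tightness: 0.0023 against a bound of 0.7920 (unrounded ratio ≈ 0.0029)


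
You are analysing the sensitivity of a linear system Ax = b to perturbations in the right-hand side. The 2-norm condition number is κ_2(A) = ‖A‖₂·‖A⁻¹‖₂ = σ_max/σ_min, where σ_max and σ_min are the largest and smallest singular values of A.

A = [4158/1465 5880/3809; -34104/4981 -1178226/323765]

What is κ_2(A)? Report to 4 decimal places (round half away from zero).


form AᵀA = [34073580996/620259025 3634460928/124051805; 3634460928/124051805 9692405604/620259025] with trace 6057576/85849 and determinant 3111696/53655625
eigenvalues of AᵀA: λ = (tr ± √(tr²−4·det))/2 = 1764/25, 1764/2146225
κ = σ_max/σ_min = (42/5)/(42/1465) = 293.0000

293.0000


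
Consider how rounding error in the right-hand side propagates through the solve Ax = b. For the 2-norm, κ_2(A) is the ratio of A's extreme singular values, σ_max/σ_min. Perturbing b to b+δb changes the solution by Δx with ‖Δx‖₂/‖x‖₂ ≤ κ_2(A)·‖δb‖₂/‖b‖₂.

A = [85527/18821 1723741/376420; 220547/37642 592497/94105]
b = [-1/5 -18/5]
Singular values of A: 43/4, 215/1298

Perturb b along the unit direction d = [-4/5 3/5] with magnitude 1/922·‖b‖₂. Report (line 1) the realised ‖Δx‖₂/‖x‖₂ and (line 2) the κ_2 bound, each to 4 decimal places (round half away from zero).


0.0020
0.0704

largest singular value 43/4, smallest 215/1298
κ = σ_max/σ_min = (43/4)/(215/1298) = 64.9000
perturbation bound = 64.9000·1/922 = 0.0704
solve Ax = b  →  x = [8.5511 -8.5293]
‖b‖ = 3.6056, ‖x‖ = 12.0776
with δb = [-0.0031 0.0023], A·Δx = δb → ‖Δx‖ = 0.0236
realised ‖Δx‖/‖x‖ = 0.0020
tightness: 0.0020 against a bound of 0.0704 (unrounded ratio ≈ 0.0278)


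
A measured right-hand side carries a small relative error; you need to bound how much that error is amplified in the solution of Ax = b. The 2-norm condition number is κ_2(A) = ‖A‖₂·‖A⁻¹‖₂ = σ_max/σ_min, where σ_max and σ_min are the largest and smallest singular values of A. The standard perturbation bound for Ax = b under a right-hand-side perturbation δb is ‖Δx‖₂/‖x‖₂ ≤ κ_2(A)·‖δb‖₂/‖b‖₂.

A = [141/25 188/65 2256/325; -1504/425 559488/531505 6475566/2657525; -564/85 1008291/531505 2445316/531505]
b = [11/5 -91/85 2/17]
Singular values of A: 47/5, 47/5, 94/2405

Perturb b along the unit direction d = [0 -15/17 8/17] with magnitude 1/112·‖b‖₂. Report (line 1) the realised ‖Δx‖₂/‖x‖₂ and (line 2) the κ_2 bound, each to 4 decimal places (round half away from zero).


0.0219
2.1473

σ_max = 47/5, σ_min = 94/2405
condition number: (47/5) ÷ (94/2405) = 240.5000
worst-case relative error ≤ 240.5000 × 1/112 = 2.1473
solve Ax = b  →  x = [0.1745 -23.5548 9.9897]
2-norm of b is 2.4495; of x, 25.5862
with δb = [0.0000 -0.0193 0.0103], A·Δx = δb → ‖Δx‖ = 0.5596
dividing the unrounded norms, ‖Δx‖/‖x‖ = 0.0219
tightness: 0.0219 against a bound of 2.1473 (unrounded ratio ≈ 0.0102)


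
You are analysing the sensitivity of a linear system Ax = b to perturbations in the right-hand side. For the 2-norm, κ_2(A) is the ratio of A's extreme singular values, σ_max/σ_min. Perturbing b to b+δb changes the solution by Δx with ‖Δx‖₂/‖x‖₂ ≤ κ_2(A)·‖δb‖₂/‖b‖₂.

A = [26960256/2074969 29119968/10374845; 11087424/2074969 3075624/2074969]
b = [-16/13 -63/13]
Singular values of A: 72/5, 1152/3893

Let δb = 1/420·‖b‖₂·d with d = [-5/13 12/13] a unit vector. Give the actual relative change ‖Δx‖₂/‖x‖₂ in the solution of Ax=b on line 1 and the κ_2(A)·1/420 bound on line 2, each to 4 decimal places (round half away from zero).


σ_max = 72/5, σ_min = 1152/3893
κ_2(A) = (72/5) / (1152/3893) = 48.6625
κ_2(A)·‖δb‖/‖b‖ = 0.1159
solve Ax = b  →  x = [2.7640 -13.2334]
‖b‖ = 5.0000, ‖x‖ = 13.5190
δb = ε·‖b‖·d = [-0.0046 0.0110]; solving A·Δx = δb gives ‖Δx‖ = 0.0402
realised ‖Δx‖/‖x‖ = 0.0030
so the bound overstates the realised error by a factor of ≈ 38.9346 (computed from the unrounded values)

0.0030
0.1159


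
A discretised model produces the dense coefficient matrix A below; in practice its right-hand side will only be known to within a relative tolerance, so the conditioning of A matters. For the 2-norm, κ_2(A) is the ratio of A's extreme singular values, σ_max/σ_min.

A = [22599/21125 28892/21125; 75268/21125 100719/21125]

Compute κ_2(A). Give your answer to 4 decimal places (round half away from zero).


AᵀA = [49407893/3570125 65870784/3570125; 65870784/3570125 87832517/3570125]; tr = 27448082/714025, det = 923521/17850625
eigenvalues of AᵀA: λ = (tr ± √(tr²−4·det))/2 = 961/25, 961/714025
σ_max=√(961/25)=(31/5), σ_min=√(961/714025)=(31/845) → κ = 169.0000

169.0000


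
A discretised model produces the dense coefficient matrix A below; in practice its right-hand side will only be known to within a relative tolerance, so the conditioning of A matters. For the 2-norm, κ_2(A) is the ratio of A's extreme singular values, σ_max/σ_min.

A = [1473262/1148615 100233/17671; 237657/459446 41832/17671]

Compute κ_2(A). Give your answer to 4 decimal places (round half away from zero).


M = AᵀA = [59727958129/31226424100 13271049162/1561321205; 13271049162/1561321205 11796570513/312264241]. tr(M)=737290309/18576100, det(M)=194481/18576100
char-poly roots: 3969/100 and 49/185761
κ = σ_max/σ_min = (63/10)/(7/431) = 387.9000

387.9000


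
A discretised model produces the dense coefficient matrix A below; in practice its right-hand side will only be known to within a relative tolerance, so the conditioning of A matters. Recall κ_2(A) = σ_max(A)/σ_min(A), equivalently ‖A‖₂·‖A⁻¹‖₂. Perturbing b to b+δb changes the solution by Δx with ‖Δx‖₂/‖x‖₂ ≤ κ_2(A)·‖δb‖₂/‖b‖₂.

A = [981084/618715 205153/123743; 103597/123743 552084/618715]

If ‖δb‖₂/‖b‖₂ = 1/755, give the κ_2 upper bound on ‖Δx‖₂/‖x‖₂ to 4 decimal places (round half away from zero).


AᵀA = [4258942129/1324596025 178869600/52983841; 178869600/52983841 4695469129/1324596025]; tr = 10647338/1575025, det = 28561/39375625
char-poly roots: 169/25 and 169/1575025
κ = σ_max/σ_min = (13/5)/(13/1255) = 251.0000
κ_2(A)·‖δb‖/‖b‖ = 0.3325

0.3325


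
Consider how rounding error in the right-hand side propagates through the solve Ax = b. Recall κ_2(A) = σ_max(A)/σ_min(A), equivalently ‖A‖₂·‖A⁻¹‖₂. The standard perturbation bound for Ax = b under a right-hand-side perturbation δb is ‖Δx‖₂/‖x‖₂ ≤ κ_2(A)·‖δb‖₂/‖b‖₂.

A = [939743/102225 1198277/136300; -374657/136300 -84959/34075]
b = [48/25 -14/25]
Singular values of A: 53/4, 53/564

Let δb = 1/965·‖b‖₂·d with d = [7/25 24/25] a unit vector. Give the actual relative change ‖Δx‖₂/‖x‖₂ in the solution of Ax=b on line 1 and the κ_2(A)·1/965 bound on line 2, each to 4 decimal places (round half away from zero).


σ_max = 53/4, σ_min = 53/564
κ_2(A) = (53/4) / (53/564) = 141.0000
perturbation bound = 141.0000·1/965 = 0.1461
solve Ax = b  →  x = [0.1093 0.1041]
2-norm of b is 2.0000; of x, 0.1509
re-solving with b+δb shifts x by Δx of norm 0.0221
dividing the unrounded norms, ‖Δx‖/‖x‖ = 0.1461
so the bound is sharp here: realised error equals the bound

0.1461
0.1461


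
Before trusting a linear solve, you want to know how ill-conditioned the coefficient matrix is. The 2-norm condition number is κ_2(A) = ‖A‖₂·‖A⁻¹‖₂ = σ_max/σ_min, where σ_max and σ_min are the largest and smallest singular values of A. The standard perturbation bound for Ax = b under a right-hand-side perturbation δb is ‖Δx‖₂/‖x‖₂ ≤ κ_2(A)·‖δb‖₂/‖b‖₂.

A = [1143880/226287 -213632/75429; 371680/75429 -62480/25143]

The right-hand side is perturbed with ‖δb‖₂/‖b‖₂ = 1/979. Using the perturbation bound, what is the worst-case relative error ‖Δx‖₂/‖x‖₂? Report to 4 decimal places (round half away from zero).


0.0469

AᵀA = [3034216000/60886809 -539087360/20295603; -539087360/20295603 96043264/6765201]; tr = 13489984/210681, det = 409600/210681
char-poly roots: 64 and 6400/210681
σ_max=√64=8, σ_min=√(6400/210681)=(80/459) → κ = 45.9000
bound on ‖Δx‖/‖x‖: κ·ε = 45.9000·1/979 = 0.0469


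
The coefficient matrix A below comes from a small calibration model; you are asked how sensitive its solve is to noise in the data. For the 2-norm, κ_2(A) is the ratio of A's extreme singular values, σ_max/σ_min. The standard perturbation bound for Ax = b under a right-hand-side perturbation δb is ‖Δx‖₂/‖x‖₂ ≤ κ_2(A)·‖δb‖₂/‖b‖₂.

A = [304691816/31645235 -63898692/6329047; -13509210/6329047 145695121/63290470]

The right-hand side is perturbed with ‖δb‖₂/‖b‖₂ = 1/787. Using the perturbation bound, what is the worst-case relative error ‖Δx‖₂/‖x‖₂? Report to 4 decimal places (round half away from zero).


0.4227

AᵀA = [1997980914644/20542388525 -419568021873/4108477705; -419568021873/4108477705 8811080272709/82169554100]; tr = 115882785733/566686580, det = 6690585616/17708955625
solving λ² − 115882785733/566686580·λ + 6690585616/17708955625 = 0 gives λ = 20449/100, 1308736/708358225
σ_max=√(20449/100)=(143/10), σ_min=√(1308736/708358225)=(1144/26615) → κ = 332.6875
perturbation bound = 332.6875·1/787 = 0.4227


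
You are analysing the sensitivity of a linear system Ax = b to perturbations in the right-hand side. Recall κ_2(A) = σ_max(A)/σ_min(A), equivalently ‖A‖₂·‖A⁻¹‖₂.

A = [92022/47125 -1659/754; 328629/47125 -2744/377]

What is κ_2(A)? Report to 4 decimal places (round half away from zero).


97.5000

AᵀA = [186344109/3553225 -39123609/710645; -39123609/710645 32870425/568516]; tr = 1863421/16900, det = 21609/16900
solving λ² − 1863421/16900·λ + 21609/16900 = 0 gives λ = 441/4, 49/4225
κ_2(A) = √(λ_max/λ_min) = √((441/4) / (49/4225)) = 97.5000


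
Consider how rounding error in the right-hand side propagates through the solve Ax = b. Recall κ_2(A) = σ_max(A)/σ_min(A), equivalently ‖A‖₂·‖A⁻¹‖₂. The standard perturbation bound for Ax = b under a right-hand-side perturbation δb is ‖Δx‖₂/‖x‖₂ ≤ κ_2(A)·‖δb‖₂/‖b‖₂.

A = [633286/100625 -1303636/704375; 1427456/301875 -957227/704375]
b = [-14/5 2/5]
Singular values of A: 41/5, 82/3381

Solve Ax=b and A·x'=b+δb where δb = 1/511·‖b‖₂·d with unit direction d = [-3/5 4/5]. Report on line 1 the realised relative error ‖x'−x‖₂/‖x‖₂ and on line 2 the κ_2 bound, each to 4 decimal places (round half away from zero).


from the listed singular values, σ₁ = 41/5, σ_n = 82/3381
κ_2(A) = (41/5) / (82/3381) = 338.1000
bound on ‖Δx‖/‖x‖: κ·ε = 338.1000·1/511 = 0.6616
solve Ax = b  →  x = [22.8556 79.2332]
‖b‖₂ = 2.8284 and ‖x‖₂ = 82.4638
δb = ε·‖b‖·d = [-0.0033 0.0044]; solving A·Δx = δb gives ‖Δx‖ = 0.2282
dividing the unrounded norms, ‖Δx‖/‖x‖ = 0.0028
realised/bound (from unrounded values) ≈ 0.0042

0.0028
0.6616


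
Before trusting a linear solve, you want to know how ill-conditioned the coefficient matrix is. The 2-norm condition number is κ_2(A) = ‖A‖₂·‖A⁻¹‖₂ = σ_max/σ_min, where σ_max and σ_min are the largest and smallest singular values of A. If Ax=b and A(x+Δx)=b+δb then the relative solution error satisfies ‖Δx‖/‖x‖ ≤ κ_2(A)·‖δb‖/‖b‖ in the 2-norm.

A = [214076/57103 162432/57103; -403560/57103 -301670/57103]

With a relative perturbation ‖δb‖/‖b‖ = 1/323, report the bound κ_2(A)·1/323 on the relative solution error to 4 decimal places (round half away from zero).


form AᵀA = [722107984/11282881 541573488/11282881; 541573488/11282881 406190116/11282881] with trace 1128298100/11282881 and determinant 1000000/11282881
eigenvalues of AᵀA: λ = (tr ± √(tr²−4·det))/2 = 100, 10000/11282881
so κ_2 = √(100 / (10000/11282881)) = 335.9000
bound on ‖Δx‖/‖x‖: κ·ε = 335.9000·1/323 = 1.0399

1.0399


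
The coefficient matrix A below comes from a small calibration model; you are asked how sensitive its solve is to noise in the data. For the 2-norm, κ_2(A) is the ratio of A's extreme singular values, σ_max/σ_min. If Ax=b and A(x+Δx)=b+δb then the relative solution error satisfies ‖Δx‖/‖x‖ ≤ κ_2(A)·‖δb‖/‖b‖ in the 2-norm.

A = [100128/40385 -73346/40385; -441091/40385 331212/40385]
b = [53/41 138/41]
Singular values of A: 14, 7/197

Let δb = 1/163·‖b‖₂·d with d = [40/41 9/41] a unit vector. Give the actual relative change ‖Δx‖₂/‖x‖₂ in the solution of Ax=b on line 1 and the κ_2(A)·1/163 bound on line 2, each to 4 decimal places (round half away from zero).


0.0111
2.4172

largest singular value 14, smallest 7/197
κ = σ_max/σ_min = 14/(7/197) = 394.0000
bound on ‖Δx‖/‖x‖: κ·ε = 394.0000·1/163 = 2.4172
solve Ax = b  →  x = [33.6000 45.1571]
‖b‖₂ = 3.6056 and ‖x‖₂ = 56.2861
δb = ε·‖b‖·d = [0.0216 0.0049]; solving A·Δx = δb gives ‖Δx‖ = 0.6225
dividing the unrounded norms, ‖Δx‖/‖x‖ = 0.0111
tightness: 0.0111 against a bound of 2.4172 (unrounded ratio ≈ 0.0046)


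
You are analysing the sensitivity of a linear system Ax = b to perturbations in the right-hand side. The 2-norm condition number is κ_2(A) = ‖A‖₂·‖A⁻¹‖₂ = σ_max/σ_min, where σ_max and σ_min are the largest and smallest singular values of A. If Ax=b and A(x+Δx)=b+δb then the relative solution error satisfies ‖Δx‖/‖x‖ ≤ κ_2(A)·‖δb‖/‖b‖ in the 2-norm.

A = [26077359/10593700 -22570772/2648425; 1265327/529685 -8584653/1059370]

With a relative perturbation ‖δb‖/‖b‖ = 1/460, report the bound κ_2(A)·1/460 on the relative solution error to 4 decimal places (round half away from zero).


form AᵀA = [1570094672041/133444090000 -672833404089/16680511250; -672833404089/16680511250 4613752286521/33361022500] with trace 32040166109/213510544 and determinant 144120025/854042176
λ_max, λ_min = (32040166109/213510544 ± √1026541473147373156281/45586752399175936)/2 = 2401/16, 60025/53377636
σ_max=√(2401/16)=(49/4), σ_min=√(60025/53377636)=(245/7306) → κ = 365.3000
bound on ‖Δx‖/‖x‖: κ·ε = 365.3000·1/460 = 0.7941

0.7941


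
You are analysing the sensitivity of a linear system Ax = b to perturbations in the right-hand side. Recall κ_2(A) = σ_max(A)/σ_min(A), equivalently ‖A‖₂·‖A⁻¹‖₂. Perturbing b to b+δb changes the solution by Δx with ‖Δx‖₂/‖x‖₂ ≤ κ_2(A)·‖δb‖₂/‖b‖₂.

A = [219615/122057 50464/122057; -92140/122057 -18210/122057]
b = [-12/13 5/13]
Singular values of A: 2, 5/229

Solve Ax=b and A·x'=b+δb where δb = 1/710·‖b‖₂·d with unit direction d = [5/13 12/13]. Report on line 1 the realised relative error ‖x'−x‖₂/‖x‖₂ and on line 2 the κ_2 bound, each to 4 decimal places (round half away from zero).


0.1290
0.1290

largest singular value 2, smallest 5/229
κ_2(A) = 2 / (5/229) = 91.6000
perturbation bound = 91.6000·1/710 = 0.1290
solve Ax = b  →  x = [-0.4878 -0.1098]
2-norm of b is 1.0000; of x, 0.5000
Δx = A⁻¹·δb where δb = 1/710·1.0000·d; ‖Δx‖ = 0.0645
relative error = 0.1290
tightness: 0.1290 against a bound of 0.1290; the bound is attained (ratio 1)


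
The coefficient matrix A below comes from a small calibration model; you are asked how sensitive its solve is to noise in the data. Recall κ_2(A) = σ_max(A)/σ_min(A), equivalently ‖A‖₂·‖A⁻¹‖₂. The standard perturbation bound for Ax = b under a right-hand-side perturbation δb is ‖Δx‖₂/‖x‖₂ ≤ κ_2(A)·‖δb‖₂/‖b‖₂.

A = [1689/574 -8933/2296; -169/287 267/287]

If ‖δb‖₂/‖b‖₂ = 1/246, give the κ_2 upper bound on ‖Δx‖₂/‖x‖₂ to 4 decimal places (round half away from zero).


form AᵀA = [1765/196 -9405/784; -9405/784 50185/3136] with trace 78425/3136 and determinant 625/3136
eigenvalues of AᵀA: λ = (tr ± √(tr²−4·det))/2 = 25, 25/3136
so κ_2 = √(25 / (25/3136)) = 56.0000
perturbation bound = 56.0000·1/246 = 0.2276

0.2276


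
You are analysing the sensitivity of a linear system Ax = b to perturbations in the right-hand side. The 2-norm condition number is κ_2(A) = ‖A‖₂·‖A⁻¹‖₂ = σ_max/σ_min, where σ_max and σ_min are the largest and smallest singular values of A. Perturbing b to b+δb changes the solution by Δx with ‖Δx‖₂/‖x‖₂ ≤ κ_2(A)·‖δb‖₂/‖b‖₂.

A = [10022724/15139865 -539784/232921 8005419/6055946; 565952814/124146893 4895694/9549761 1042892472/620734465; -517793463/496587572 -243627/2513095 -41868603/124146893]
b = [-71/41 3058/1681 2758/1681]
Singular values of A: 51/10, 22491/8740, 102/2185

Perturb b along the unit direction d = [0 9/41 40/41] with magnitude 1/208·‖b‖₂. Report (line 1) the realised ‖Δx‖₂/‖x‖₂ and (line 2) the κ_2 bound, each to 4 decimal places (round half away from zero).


0.0072
0.5252

largest singular value 51/10, smallest 102/2185
κ_2(A) = (51/10) / (102/2185) = 109.2500
perturbation bound = 109.2500·1/208 = 0.5252
solve Ax = b  →  x = [-14.9146 17.1955 36.3049]
2-norm of b is 3.0000; of x, 42.8506
Δx = A⁻¹·δb where δb = 1/208·3.0000·d; ‖Δx‖ = 0.3090
realised ‖Δx‖/‖x‖ = 0.0072
so the bound overstates the realised error by a factor of ≈ 72.8461 (computed from the unrounded values)


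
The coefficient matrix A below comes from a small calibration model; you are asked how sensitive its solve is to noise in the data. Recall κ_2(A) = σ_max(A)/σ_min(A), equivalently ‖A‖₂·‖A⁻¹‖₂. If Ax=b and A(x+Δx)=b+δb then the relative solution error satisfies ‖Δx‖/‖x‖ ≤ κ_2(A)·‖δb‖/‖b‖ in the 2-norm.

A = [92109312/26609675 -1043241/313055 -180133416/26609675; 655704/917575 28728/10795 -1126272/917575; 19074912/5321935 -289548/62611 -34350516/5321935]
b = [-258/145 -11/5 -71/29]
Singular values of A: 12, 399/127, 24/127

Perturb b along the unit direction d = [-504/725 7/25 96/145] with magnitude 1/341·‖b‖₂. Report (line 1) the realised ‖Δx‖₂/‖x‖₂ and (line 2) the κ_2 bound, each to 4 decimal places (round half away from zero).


0.0109
0.1862

σ_max = 12, σ_min = 24/127
κ_2(A) = 12 / (24/127) = 63.5000
perturbation bound = 63.5000·1/341 = 0.1862
solve Ax = b  →  x = [-4.9139 -0.4441 -2.0312]
‖b‖₂ = 3.7417 and ‖x‖₂ = 5.3357
re-solving with b+δb shifts x by Δx of norm 0.0581
realised ‖Δx‖/‖x‖ = 0.0109
so the bound overstates the realised error by a factor of ≈ 17.1122 (computed from the unrounded values)


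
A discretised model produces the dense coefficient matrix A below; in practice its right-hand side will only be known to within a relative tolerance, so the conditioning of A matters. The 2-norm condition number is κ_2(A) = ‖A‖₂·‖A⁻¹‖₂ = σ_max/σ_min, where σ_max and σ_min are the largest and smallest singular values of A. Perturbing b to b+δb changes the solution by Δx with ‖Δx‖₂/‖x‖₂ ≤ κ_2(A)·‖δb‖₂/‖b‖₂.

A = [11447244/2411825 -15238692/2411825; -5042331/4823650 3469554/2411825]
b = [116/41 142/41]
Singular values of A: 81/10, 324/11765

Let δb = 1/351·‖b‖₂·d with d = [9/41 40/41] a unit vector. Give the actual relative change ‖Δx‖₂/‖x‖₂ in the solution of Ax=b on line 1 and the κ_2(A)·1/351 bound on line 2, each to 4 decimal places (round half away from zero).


from the listed singular values, σ₁ = 81/10, σ_n = 324/11765
κ_2(A) = (81/10) / (324/11765) = 294.1250
κ_2(A)·‖δb‖/‖b‖ = 0.8380
solve Ax = b  →  x = [116.3457 86.9506]
‖b‖₂ = 4.4721 and ‖x‖₂ = 145.2471
with δb = [0.0028 0.0124], A·Δx = δb → ‖Δx‖ = 0.4627
dividing the unrounded norms, ‖Δx‖/‖x‖ = 0.0032
so the bound overstates the realised error by a factor of ≈ 263.0738 (computed from the unrounded values)

0.0032
0.8380


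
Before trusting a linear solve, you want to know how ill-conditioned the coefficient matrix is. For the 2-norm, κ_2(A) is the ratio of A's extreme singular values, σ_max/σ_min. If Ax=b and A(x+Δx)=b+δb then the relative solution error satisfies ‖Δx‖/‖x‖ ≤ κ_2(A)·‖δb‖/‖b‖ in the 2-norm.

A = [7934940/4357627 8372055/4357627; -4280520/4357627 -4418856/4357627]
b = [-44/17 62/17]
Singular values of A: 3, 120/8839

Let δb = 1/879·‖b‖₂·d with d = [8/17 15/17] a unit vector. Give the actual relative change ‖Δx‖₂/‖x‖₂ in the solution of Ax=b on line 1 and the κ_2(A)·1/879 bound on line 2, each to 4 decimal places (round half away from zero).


largest singular value 3, smallest 120/8839
condition number: 3 ÷ (120/8839) = 220.9750
worst-case relative error ≤ 220.9750 × 1/879 = 0.2514
solve Ax = b  →  x = [-107.5971 100.6322]
‖b‖ = 4.4721, ‖x‖ = 147.3227
δb = ε·‖b‖·d = [0.0024 0.0045]; solving A·Δx = δb gives ‖Δx‖ = 0.3748
relative error = 0.0025
tightness: 0.0025 against a bound of 0.2514 (unrounded ratio ≈ 0.0101)

0.0025
0.2514


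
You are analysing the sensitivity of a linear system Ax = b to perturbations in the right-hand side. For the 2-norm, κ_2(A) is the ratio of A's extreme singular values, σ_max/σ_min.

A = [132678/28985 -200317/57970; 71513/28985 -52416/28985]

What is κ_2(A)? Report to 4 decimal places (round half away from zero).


AᵀA = [78607477/2907025 -58952439/2907025; -58952439/2907025 176874217/11628100]; tr = 19652165/465124, det = 28561/465124
eigenvalues of AᵀA: λ = (tr ± √(tr²−4·det))/2 = 169/4, 169/116281
κ = σ_max/σ_min = (13/2)/(13/341) = 170.5000

170.5000


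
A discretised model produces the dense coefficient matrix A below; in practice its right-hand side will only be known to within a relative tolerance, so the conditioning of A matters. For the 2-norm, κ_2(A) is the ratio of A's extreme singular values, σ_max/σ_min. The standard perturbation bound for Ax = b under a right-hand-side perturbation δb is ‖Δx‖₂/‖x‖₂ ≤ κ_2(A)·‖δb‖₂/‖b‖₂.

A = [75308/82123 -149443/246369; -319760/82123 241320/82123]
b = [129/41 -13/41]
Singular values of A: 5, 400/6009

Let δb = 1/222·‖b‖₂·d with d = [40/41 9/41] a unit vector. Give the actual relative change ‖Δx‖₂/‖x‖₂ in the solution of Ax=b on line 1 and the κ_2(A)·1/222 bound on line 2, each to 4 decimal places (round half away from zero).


0.0047
0.3383

σ_max = 5, σ_min = 400/6009
κ = σ_max/σ_min = 5/(400/6009) = 75.1125
perturbation bound = 75.1125·1/222 = 0.3383
solve Ax = b  →  x = [27.2005 35.9340]
‖b‖₂ = 3.1623 and ‖x‖₂ = 45.0679
Δx = A⁻¹·δb where δb = 1/222·3.1623·d; ‖Δx‖ = 0.2140
dividing the unrounded norms, ‖Δx‖/‖x‖ = 0.0047
tightness: 0.0047 against a bound of 0.3383 (unrounded ratio ≈ 0.0140)


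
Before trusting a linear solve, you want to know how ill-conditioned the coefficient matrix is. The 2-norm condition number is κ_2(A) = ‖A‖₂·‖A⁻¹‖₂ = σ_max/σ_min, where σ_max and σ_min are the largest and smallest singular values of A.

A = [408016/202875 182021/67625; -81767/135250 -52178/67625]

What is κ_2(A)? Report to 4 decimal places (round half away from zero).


AᵀA = [1161729289/263412900 129067421/21951075; 129067421/21951075 57366701/7317025]; tr = 129077221/10536516, det = 60025/10536516
λ_max, λ_min = (129077221/10536516 ± √16658399163591241/111018169418256)/2 = 49/4, 1225/2634129
so κ_2 = √((49/4) / (1225/2634129)) = 162.3000

162.3000


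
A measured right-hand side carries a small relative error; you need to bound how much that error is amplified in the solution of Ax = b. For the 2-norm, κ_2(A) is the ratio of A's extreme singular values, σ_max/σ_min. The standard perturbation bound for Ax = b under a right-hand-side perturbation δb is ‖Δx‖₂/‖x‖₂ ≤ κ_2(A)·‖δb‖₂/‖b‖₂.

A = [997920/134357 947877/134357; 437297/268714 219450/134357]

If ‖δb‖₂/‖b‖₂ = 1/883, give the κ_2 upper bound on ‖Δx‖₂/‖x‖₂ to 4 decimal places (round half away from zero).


0.1920

M = AᵀA = [2483406289/42954916 591247965/10738729; 591247965/10738729 563134509/10738729]. tr(M)=5631325/51076, det(M)=21609/51076
char-poly roots: 441/4 and 49/12769
κ = σ_max/σ_min = (21/2)/(7/113) = 169.5000
worst-case relative error ≤ 169.5000 × 1/883 = 0.1920


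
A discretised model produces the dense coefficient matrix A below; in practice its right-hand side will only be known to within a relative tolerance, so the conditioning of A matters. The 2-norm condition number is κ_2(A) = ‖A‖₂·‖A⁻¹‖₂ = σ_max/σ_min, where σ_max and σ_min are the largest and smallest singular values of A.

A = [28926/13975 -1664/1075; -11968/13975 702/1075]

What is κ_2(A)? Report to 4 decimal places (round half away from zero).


M = AᵀA = [46388/9245 -173952/46225; -173952/46225 130468/46225]. tr(M)=362408/46225, det(M)=784/1155625
solving λ² − 362408/46225·λ + 784/1155625 = 0 gives λ = 196/25, 4/46225
so κ_2 = √((196/25) / (4/46225)) = 301.0000

301.0000


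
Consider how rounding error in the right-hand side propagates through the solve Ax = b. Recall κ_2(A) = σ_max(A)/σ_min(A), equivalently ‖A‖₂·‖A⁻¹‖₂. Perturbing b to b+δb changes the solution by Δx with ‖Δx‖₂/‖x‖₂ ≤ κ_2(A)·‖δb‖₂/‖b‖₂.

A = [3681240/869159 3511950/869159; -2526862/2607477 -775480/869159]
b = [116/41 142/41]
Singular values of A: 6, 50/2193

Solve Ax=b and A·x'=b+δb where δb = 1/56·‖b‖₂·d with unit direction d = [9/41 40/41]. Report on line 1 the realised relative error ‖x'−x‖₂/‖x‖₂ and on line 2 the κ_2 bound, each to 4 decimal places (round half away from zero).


0.0200
4.6993

from the listed singular values, σ₁ = 6, σ_n = 50/2193
κ = σ_max/σ_min = 6/(50/2193) = 263.1600
bound on ‖Δx‖/‖x‖: κ·ε = 263.1600·1/56 = 4.6993
solve Ax = b  →  x = [-120.7517 127.2726]
‖b‖ = 4.4721, ‖x‖ = 175.4403
δb = ε·‖b‖·d = [0.0175 0.0779]; solving A·Δx = δb gives ‖Δx‖ = 3.5026
realised ‖Δx‖/‖x‖ = 0.0200
tightness: 0.0200 against a bound of 4.6993 (unrounded ratio ≈ 0.0042)


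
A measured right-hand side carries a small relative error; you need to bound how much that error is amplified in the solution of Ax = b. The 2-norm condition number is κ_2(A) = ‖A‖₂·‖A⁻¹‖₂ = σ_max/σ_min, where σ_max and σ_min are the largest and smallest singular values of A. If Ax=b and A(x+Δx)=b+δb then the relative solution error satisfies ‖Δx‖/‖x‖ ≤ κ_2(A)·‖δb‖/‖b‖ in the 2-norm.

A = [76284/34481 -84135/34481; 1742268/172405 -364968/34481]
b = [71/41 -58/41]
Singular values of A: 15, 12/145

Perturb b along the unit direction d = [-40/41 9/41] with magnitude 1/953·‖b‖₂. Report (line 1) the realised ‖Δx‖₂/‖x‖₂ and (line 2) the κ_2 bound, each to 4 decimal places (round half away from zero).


from the listed singular values, σ₁ = 15, σ_n = 12/145
condition number: 15 ÷ (12/145) = 181.2500
worst-case relative error ≤ 181.2500 × 1/953 = 0.1902
solve Ax = b  →  x = [-17.5460 -16.6184]
2-norm of b is 2.2361; of x, 24.1668
re-solving with b+δb shifts x by Δx of norm 0.0284
realised ‖Δx‖/‖x‖ = 0.0012
realised/bound (from unrounded values) ≈ 0.0062

0.0012
0.1902


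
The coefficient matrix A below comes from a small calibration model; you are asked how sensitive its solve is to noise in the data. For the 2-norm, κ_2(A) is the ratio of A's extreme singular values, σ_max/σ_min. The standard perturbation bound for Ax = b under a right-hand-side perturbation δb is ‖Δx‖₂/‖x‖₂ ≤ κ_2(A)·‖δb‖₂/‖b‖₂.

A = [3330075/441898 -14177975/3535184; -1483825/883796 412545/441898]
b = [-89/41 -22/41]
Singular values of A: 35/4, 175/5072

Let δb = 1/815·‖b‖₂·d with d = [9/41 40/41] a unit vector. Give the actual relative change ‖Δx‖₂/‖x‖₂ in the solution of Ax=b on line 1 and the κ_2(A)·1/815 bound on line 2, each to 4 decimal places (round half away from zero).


0.0027
0.3112

from the listed singular values, σ₁ = 35/4, σ_n = 175/5072
condition number: (35/4) ÷ (175/5072) = 253.6000
perturbation bound = 253.6000·1/815 = 0.3112
solve Ax = b  →  x = [-13.8407 -25.4655]
2-norm of b is 2.2361; of x, 28.9838
δb = ε·‖b‖·d = [0.0006 0.0027]; solving A·Δx = δb gives ‖Δx‖ = 0.0795
dividing the unrounded norms, ‖Δx‖/‖x‖ = 0.0027
realised/bound (from unrounded values) ≈ 0.0088


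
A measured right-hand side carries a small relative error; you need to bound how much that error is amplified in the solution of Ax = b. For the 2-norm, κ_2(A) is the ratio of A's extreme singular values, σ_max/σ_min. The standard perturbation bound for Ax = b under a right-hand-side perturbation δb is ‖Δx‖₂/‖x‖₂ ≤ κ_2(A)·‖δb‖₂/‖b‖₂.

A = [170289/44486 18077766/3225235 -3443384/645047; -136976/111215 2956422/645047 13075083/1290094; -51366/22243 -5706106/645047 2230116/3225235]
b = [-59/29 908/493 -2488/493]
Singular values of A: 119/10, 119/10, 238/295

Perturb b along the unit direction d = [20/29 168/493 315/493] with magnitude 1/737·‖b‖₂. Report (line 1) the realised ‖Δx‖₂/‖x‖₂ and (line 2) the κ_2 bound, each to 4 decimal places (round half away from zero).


largest singular value 119/10, smallest 238/295
condition number: (119/10) ÷ (238/295) = 14.7500
bound on ‖Δx‖/‖x‖: κ·ε = 14.7500·1/737 = 0.0200
solve Ax = b  →  x = [-4.5443 1.6689 -1.1252]
‖b‖ = 5.7446, ‖x‖ = 4.9701
re-solving with b+δb shifts x by Δx of norm 0.0097
realised ‖Δx‖/‖x‖ = 0.0019
realised/bound (from unrounded values) ≈ 0.0971

0.0019
0.0200


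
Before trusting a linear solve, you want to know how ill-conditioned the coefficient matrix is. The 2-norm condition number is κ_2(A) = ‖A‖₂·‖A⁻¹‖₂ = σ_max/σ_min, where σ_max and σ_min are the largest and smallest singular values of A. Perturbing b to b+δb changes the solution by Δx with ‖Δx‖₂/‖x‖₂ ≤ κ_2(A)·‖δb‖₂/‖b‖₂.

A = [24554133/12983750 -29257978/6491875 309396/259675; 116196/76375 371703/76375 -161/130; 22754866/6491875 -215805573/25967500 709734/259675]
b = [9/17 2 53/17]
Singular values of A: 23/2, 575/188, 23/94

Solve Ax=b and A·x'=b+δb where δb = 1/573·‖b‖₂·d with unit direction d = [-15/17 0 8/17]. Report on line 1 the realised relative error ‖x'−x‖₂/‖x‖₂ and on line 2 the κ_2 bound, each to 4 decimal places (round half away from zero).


from the listed singular values, σ₁ = 23/2, σ_n = 23/94
κ_2(A) = (23/2) / (23/94) = 47.0000
worst-case relative error ≤ 47.0000 × 1/573 = 0.0820
solve Ax = b  →  x = [0.6680 1.2129 3.9722]
‖b‖₂ = 3.7417 and ‖x‖₂ = 4.2066
δb = ε·‖b‖·d = [-0.0058 0.0000 0.0031]; solving A·Δx = δb gives ‖Δx‖ = 0.0267
dividing the unrounded norms, ‖Δx‖/‖x‖ = 0.0063
so the bound overstates the realised error by a factor of ≈ 12.9290 (computed from the unrounded values)

0.0063
0.0820


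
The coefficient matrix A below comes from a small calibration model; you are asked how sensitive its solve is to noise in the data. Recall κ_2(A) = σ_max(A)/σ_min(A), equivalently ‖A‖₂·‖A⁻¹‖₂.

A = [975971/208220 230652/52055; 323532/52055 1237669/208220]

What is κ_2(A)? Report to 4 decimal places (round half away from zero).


M = AᵀA = [105091466929/1734222736 6255351900/108388921; 6255351900/108388921 95321203009/1734222736]. tr(M)=119151409/1031048, det(M)=3418801/32993536
solving λ² − 119151409/1031048·λ + 3418801/32993536 = 0 gives λ = 1849/16, 1849/2062096
κ = σ_max/σ_min = (43/4)/(43/1436) = 359.0000

359.0000


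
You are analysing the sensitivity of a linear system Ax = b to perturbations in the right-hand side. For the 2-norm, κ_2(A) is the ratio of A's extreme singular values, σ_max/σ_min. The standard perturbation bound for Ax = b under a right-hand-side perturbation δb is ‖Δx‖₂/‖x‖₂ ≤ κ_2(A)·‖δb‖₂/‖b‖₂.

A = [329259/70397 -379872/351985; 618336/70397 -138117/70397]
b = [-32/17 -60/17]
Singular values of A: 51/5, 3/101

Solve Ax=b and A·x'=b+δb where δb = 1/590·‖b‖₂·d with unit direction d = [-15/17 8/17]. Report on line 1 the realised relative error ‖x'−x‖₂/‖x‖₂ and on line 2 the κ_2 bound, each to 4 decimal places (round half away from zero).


0.5820
0.5820

σ_max = 51/5, σ_min = 3/101
κ_2(A) = (51/5) / (3/101) = 343.4000
κ_2(A)·‖δb‖/‖b‖ = 0.5820
solve Ax = b  →  x = [-0.3826 0.0861]
2-norm of b is 4.0000; of x, 0.3922
with δb = [-0.0060 0.0032], A·Δx = δb → ‖Δx‖ = 0.2282
realised ‖Δx‖/‖x‖ = 0.5820
realised/bound = 1 exactly: the bound is attained for this b and d
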